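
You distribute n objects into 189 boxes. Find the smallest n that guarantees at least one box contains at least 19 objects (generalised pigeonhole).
n = (19 − 1)·189 + 1 = 3403

By the generalised pigeonhole principle, to guarantee some box contains ≥ r objects we need more than (r − 1) · k objects total. Threshold: n = (r − 1) · k + 1. With r = 19 and k = 189: n = 18 · 189 + 1 = 3402 + 1 = 3403. For n = 3402 = 18 · 189, we can put exactly 18 objects in every box, avoiding 19 in any single one — so 3403 is tight.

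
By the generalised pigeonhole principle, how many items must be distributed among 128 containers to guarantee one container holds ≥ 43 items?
n = (43 − 1)·128 + 1 = 5377

By the generalised pigeonhole principle, to guarantee some box contains ≥ r objects we need more than (r − 1) · k objects total. Threshold: n = (r − 1) · k + 1. With r = 43 and k = 128: n = 42 · 128 + 1 = 5376 + 1 = 5377. For n = 5376 = 42 · 128, we can put exactly 42 objects in every box, avoiding 43 in any single one — so 5377 is tight.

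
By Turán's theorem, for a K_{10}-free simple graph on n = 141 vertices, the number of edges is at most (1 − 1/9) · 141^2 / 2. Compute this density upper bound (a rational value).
Turán density bound = (8/9) · 141^2/2 = 8836

Turán's theorem: ex(n, K_{r+1}) is achieved by the complete r-partite Turán graph T(n, r) with parts as balanced as possible, and is at most (1 − 1/r) · n^2/2. For r = 9, n = 141: the density bound is (8/9) · 19881/2 = 8836. The integer-valued extremum is e(T(141, 9)) = 8835, which is strictly less than the density bound 8836 since 9 ∤ 141 (the parts of T(141, 9) cannot all be equal).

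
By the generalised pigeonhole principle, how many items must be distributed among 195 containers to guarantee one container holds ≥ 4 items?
n = (4 − 1)·195 + 1 = 586

By the generalised pigeonhole principle, to guarantee some box contains ≥ r objects we need more than (r − 1) · k objects total. Threshold: n = (r − 1) · k + 1. With r = 4 and k = 195: n = 3 · 195 + 1 = 585 + 1 = 586. For n = 585 = 3 · 195, we can put exactly 3 objects in every box, avoiding 4 in any single one — so 586 is tight.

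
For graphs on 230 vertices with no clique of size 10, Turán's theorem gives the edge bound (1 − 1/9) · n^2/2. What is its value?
Turán density bound = (8/9) · 230^2/2 = 211600/9 ≈ 23511.1111

Turán's theorem: ex(n, K_{r+1}) is achieved by the complete r-partite Turán graph T(n, r) with parts as balanced as possible, and is at most (1 − 1/r) · n^2/2. For r = 9, n = 230: the density bound is (8/9) · 52900/2 = 211600/9 ≈ 23511.1111. The integer-valued extremum is e(T(230, 9)) = 23510, which is strictly less than the density bound 211600/9 since 9 ∤ 230 (the parts of T(230, 9) cannot all be equal).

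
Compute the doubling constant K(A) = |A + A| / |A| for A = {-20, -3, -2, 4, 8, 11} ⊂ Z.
K = |A + A| / |A| = 20/6 = 10/3

Enumerate A + A = {a + b : a, b ∈ A}. With |A| = 6, there are |A|^2 = 36 ordered sum pairs; collecting distinct values, A + A = {-40, -23, -22, -16, -12, -9, -6, -5, -4, 1, 2, 5, 6, 8, 9, 12, 15, 16, 19, 22}, so |A + A| = 20. Thus K = 20/6 = 10/3. For comparison, the minimum possible |A + A| over all 6-element sets is 2·6 − 1 = 11 (so min K = 11/6), attained only by arithmetic progressions.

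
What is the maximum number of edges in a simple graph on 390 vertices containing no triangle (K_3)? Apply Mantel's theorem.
ex(390, K_3) = ⌊390^2/4⌋ = 38025

Mantel (1907): a triangle-free graph on n vertices has at most ⌊n^2/4⌋ edges, with equality for the complete bipartite graph K_{⌊n/2⌋, ⌈n/2⌉}. For n = 390: ⌊390^2/4⌋ = ⌊152100/4⌋ = 38025. The extremal graph is K_{195, 195}, which has 195·195 = 38025 edges.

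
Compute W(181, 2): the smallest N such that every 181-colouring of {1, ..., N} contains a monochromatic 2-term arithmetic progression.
W(181, 2) = 181 + 1 = 182

A 2-term AP is any pair of integers, so a monochromatic 2-AP exists iff some colour is used at least twice. With 181 colours, the colouring i ↦ i on {1, ..., 181} uses each colour once, avoiding any monochromatic pair, so W(181, 2) > 181. For {1, ..., 182}, pigeonhole forces two integers of the same colour, which form a monochromatic 2-AP. Hence W(181, 2) = 182.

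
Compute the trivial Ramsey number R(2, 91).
R(2, 91) = 91

R(2, k) = k for all k ≥ 2: in a 2-colouring of K_k, either some edge is red (a red K_2) or all edges are blue (a blue K_k). And K_{90} coloured all-blue has no blue K_91, so R(2, 91) > 90. Hence R(2, 91) = 91.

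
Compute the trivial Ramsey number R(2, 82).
R(2, 82) = 82

R(2, k) = k for all k ≥ 2: in a 2-colouring of K_k, either some edge is red (a red K_2) or all edges are blue (a blue K_k). And K_{81} coloured all-blue has no blue K_82, so R(2, 82) > 81. Hence R(2, 82) = 82.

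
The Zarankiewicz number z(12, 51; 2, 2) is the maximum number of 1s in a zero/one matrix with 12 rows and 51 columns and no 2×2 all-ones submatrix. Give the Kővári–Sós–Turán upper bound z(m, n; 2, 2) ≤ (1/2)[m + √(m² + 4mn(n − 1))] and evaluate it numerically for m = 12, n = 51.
z(12, 51; 2, 2) ≤ (1/2)[12 + √(12² + 4·12·51·50)] = (1/2)[12 + √122544] = 181.0314

Kővári–Sós–Turán: let r_1, ..., r_12 be the row sums and z = Σ r_i the total number of 1s. Each pair of columns can share at most one row with both entries 1 (else a 2×2 all-ones block appears), so Σ_i C(r_i, 2) ≤ C(51, 2) = 1275. By convexity Σ_i C(r_i, 2) ≥ 12·C(z/12, 2) = z(z − 12)/(2·12), giving z² − 12z − 12·51·50 ≤ 0 and hence z ≤ (1/2)[12 + √(144 + 4·30600)] = (1/2)[12 + √122544] ≈ (1/2)(12 + 350.0629) = 181.0314.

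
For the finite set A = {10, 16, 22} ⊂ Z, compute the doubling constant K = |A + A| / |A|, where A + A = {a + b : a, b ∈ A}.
K = |A + A| / |A| = 5/3

Enumerate A + A = {a + b : a, b ∈ A}. With |A| = 3, there are |A|^2 = 9 ordered sum pairs; collecting distinct values, A + A = {20, 26, 32, 38, 44}, so |A + A| = 5. Thus K = 5/3. Here |A + A| = 2|A| − 1 = 5, the minimum possible — so K = 5/3 is minimal, which holds iff A is an arithmetic progression.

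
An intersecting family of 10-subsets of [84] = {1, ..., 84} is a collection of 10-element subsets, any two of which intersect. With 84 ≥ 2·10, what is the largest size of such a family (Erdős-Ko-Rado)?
max |F| = C(83, 9) = 328693558050

Erdős-Ko-Rado (1961): when n ≥ 2k, max |F| = C(n−1, k−1). The bound is attained by the star {A : i ∈ A} for any fixed i ∈ [n]. Here C(84−1, 10−1) = C(83, 9) = 328693558050.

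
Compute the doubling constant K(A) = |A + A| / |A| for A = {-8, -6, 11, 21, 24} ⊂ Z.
K = |A + A| / |A| = 15/5 = 3

Enumerate A + A = {a + b : a, b ∈ A}. With |A| = 5, there are |A|^2 = 25 ordered sum pairs; collecting distinct values, A + A = {-16, -14, -12, 3, 5, 13, 15, 16, 18, 22, 32, 35, 42, 45, 48}, so |A + A| = 15. Thus K = 15/5 = 3. For comparison, the minimum possible |A + A| over all 5-element sets is 2·5 − 1 = 9 (so min K = 9/5), attained only by arithmetic progressions.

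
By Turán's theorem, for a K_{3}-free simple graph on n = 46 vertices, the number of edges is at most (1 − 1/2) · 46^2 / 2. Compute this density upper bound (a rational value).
Turán density bound = (1/2) · 46^2/2 = 529

Turán's theorem: ex(n, K_{r+1}) is achieved by the complete r-partite Turán graph T(n, r) with parts as balanced as possible, and is at most (1 − 1/r) · n^2/2. For r = 2, n = 46: the density bound is (1/2) · 2116/2 = 529. Since 2 ∣ 46, the Turán graph T(46, 2) has parts of equal size 23, and its edge count e(T(46, 2)) = 529 attains the density bound exactly.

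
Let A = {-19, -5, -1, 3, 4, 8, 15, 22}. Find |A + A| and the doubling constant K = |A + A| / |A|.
K = |A + A| / |A| = 31/8

Enumerate A + A = {a + b : a, b ∈ A}. With |A| = 8, there are |A|^2 = 64 ordered sum pairs; collecting distinct values, A + A = {-38, -24, -20, -16, -15, -11, -10, -6, -4, -2, -1, 2, 3, 6, 7, 8, 10, 11, 12, 14, 16, 17, 18, 19, 21, 23, 25, 26, 30, 37, 44}, so |A + A| = 31. Thus K = 31/8. For comparison, the minimum possible |A + A| over all 8-element sets is 2·8 − 1 = 15 (so min K = 15/8), attained only by arithmetic progressions.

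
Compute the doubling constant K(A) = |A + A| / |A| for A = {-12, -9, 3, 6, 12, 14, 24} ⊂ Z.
K = |A + A| / |A| = 25/7

Enumerate A + A = {a + b : a, b ∈ A}. With |A| = 7, there are |A|^2 = 49 ordered sum pairs; collecting distinct values, A + A = {-24, -21, -18, -9, -6, -3, 0, 2, 3, 5, 6, 9, 12, 15, 17, 18, 20, 24, 26, 27, 28, 30, 36, 38, 48}, so |A + A| = 25. Thus K = 25/7. For comparison, the minimum possible |A + A| over all 7-element sets is 2·7 − 1 = 13 (so min K = 13/7), attained only by arithmetic progressions.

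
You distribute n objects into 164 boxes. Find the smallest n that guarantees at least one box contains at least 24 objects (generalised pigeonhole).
n = (24 − 1)·164 + 1 = 3773

By the generalised pigeonhole principle, to guarantee some box contains ≥ r objects we need more than (r − 1) · k objects total. Threshold: n = (r − 1) · k + 1. With r = 24 and k = 164: n = 23 · 164 + 1 = 3772 + 1 = 3773. For n = 3772 = 23 · 164, we can put exactly 23 objects in every box, avoiding 24 in any single one — so 3773 is tight.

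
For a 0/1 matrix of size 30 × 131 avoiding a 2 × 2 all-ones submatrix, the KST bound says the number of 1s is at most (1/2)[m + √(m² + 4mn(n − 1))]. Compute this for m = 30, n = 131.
z(30, 131; 2, 2) ≤ (1/2)[30 + √(30² + 4·30·131·130)] = (1/2)[30 + √2044500] = 729.9301

Kővári–Sós–Turán: let r_1, ..., r_30 be the row sums and z = Σ r_i the total number of 1s. Each pair of columns can share at most one row with both entries 1 (else a 2×2 all-ones block appears), so Σ_i C(r_i, 2) ≤ C(131, 2) = 8515. By convexity Σ_i C(r_i, 2) ≥ 30·C(z/30, 2) = z(z − 30)/(2·30), giving z² − 30z − 30·131·130 ≤ 0 and hence z ≤ (1/2)[30 + √(900 + 4·510900)] = (1/2)[30 + √2044500] ≈ (1/2)(30 + 1429.8601) = 729.9301.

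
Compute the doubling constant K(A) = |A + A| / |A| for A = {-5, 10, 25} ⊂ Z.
K = |A + A| / |A| = 5/3

Enumerate A + A = {a + b : a, b ∈ A}. With |A| = 3, there are |A|^2 = 9 ordered sum pairs; collecting distinct values, A + A = {-10, 5, 20, 35, 50}, so |A + A| = 5. Thus K = 5/3. Here |A + A| = 2|A| − 1 = 5, the minimum possible — so K = 5/3 is minimal, which holds iff A is an arithmetic progression.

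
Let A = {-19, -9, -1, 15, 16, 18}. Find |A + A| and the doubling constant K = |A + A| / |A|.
K = |A + A| / |A| = 21/6 = 7/2

Enumerate A + A = {a + b : a, b ∈ A}. With |A| = 6, there are |A|^2 = 36 ordered sum pairs; collecting distinct values, A + A = {-38, -28, -20, -18, -10, -4, -3, -2, -1, 6, 7, 9, 14, 15, 17, 30, 31, 32, 33, 34, 36}, so |A + A| = 21. Thus K = 21/6 = 7/2. For comparison, the minimum possible |A + A| over all 6-element sets is 2·6 − 1 = 11 (so min K = 11/6), attained only by arithmetic progressions.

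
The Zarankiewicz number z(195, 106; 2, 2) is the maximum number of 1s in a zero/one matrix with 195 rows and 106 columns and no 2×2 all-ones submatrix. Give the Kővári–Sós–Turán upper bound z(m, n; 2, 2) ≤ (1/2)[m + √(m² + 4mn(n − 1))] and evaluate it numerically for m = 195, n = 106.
z(195, 106; 2, 2) ≤ (1/2)[195 + √(195² + 4·195·106·105)] = (1/2)[195 + √8719425] = 1573.9336

Kővári–Sós–Turán: let r_1, ..., r_195 be the row sums and z = Σ r_i the total number of 1s. Each pair of columns can share at most one row with both entries 1 (else a 2×2 all-ones block appears), so Σ_i C(r_i, 2) ≤ C(106, 2) = 5565. By convexity Σ_i C(r_i, 2) ≥ 195·C(z/195, 2) = z(z − 195)/(2·195), giving z² − 195z − 195·106·105 ≤ 0 and hence z ≤ (1/2)[195 + √(38025 + 4·2170350)] = (1/2)[195 + √8719425] ≈ (1/2)(195 + 2952.8673) = 1573.9336.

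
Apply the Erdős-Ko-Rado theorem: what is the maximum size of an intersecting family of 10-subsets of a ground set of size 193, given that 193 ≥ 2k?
max |F| = C(192, 9) = 807772231738560

Erdős-Ko-Rado (1961): when n ≥ 2k, max |F| = C(n−1, k−1). The bound is attained by the star {A : i ∈ A} for any fixed i ∈ [n]. Here C(193−1, 10−1) = C(192, 9) = 807772231738560.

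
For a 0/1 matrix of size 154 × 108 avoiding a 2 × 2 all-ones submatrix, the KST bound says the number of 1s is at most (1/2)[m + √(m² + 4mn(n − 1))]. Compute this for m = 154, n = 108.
z(154, 108; 2, 2) ≤ (1/2)[154 + √(154² + 4·154·108·107)] = (1/2)[154 + √7142212] = 1413.2459

Kővári–Sós–Turán: let r_1, ..., r_154 be the row sums and z = Σ r_i the total number of 1s. Each pair of columns can share at most one row with both entries 1 (else a 2×2 all-ones block appears), so Σ_i C(r_i, 2) ≤ C(108, 2) = 5778. By convexity Σ_i C(r_i, 2) ≥ 154·C(z/154, 2) = z(z − 154)/(2·154), giving z² − 154z − 154·108·107 ≤ 0 and hence z ≤ (1/2)[154 + √(23716 + 4·1779624)] = (1/2)[154 + √7142212] ≈ (1/2)(154 + 2672.4917) = 1413.2459.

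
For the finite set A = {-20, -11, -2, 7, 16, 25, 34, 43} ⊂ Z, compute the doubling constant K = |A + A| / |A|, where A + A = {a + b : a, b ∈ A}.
K = |A + A| / |A| = 15/8

Enumerate A + A = {a + b : a, b ∈ A}. With |A| = 8, there are |A|^2 = 64 ordered sum pairs; collecting distinct values, A + A = {-40, -31, -22, -13, -4, 5, 14, 23, 32, 41, 50, 59, 68, 77, 86}, so |A + A| = 15. Thus K = 15/8. Here |A + A| = 2|A| − 1 = 15, the minimum possible — so K = 15/8 is minimal, which holds iff A is an arithmetic progression.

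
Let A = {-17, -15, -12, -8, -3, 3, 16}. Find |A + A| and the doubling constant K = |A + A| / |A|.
K = |A + A| / |A| = 27/7

Enumerate A + A = {a + b : a, b ∈ A}. With |A| = 7, there are |A|^2 = 49 ordered sum pairs; collecting distinct values, A + A = {-34, -32, -30, -29, -27, -25, -24, -23, -20, -18, -16, -15, -14, -12, -11, -9, -6, -5, -1, 0, 1, 4, 6, 8, 13, 19, 32}, so |A + A| = 27. Thus K = 27/7. For comparison, the minimum possible |A + A| over all 7-element sets is 2·7 − 1 = 13 (so min K = 13/7), attained only by arithmetic progressions.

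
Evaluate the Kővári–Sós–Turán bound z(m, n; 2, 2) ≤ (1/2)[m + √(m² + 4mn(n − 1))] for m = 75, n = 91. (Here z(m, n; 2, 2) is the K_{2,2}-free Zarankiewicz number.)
z(75, 91; 2, 2) ≤ (1/2)[75 + √(75² + 4·75·91·90)] = (1/2)[75 + √2462625] = 822.1377

Kővári–Sós–Turán: let r_1, ..., r_75 be the row sums and z = Σ r_i the total number of 1s. Each pair of columns can share at most one row with both entries 1 (else a 2×2 all-ones block appears), so Σ_i C(r_i, 2) ≤ C(91, 2) = 4095. By convexity Σ_i C(r_i, 2) ≥ 75·C(z/75, 2) = z(z − 75)/(2·75), giving z² − 75z − 75·91·90 ≤ 0 and hence z ≤ (1/2)[75 + √(5625 + 4·614250)] = (1/2)[75 + √2462625] ≈ (1/2)(75 + 1569.2753) = 822.1377.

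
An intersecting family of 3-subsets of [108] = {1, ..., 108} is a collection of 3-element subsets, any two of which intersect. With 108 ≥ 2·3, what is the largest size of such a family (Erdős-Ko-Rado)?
max |F| = C(107, 2) = 5671

Erdős-Ko-Rado (1961): when n ≥ 2k, max |F| = C(n−1, k−1). The bound is attained by the star {A : i ∈ A} for any fixed i ∈ [n]. Here C(108−1, 3−1) = C(107, 2) = 5671.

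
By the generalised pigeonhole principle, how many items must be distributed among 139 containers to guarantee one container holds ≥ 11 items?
n = (11 − 1)·139 + 1 = 1391

By the generalised pigeonhole principle, to guarantee some box contains ≥ r objects we need more than (r − 1) · k objects total. Threshold: n = (r − 1) · k + 1. With r = 11 and k = 139: n = 10 · 139 + 1 = 1390 + 1 = 1391. For n = 1390 = 10 · 139, we can put exactly 10 objects in every box, avoiding 11 in any single one — so 1391 is tight.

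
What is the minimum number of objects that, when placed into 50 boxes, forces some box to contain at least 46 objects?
n = (46 − 1)·50 + 1 = 2251

By the generalised pigeonhole principle, to guarantee some box contains ≥ r objects we need more than (r − 1) · k objects total. Threshold: n = (r − 1) · k + 1. With r = 46 and k = 50: n = 45 · 50 + 1 = 2250 + 1 = 2251. For n = 2250 = 45 · 50, we can put exactly 45 objects in every box, avoiding 46 in any single one — so 2251 is tight.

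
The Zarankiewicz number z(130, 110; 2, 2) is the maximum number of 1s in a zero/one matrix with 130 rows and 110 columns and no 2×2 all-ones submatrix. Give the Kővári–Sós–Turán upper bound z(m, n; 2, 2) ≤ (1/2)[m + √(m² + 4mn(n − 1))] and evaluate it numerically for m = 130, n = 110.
z(130, 110; 2, 2) ≤ (1/2)[130 + √(130² + 4·130·110·109)] = (1/2)[130 + √6251700] = 1315.17

Kővári–Sós–Turán: let r_1, ..., r_130 be the row sums and z = Σ r_i the total number of 1s. Each pair of columns can share at most one row with both entries 1 (else a 2×2 all-ones block appears), so Σ_i C(r_i, 2) ≤ C(110, 2) = 5995. By convexity Σ_i C(r_i, 2) ≥ 130·C(z/130, 2) = z(z − 130)/(2·130), giving z² − 130z − 130·110·109 ≤ 0 and hence z ≤ (1/2)[130 + √(16900 + 4·1558700)] = (1/2)[130 + √6251700] ≈ (1/2)(130 + 2500.34) = 1315.17.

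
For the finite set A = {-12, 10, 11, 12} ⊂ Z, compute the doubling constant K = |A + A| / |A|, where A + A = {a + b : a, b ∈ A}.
K = |A + A| / |A| = 9/4

Enumerate A + A = {a + b : a, b ∈ A}. With |A| = 4, there are |A|^2 = 16 ordered sum pairs; collecting distinct values, A + A = {-24, -2, -1, 0, 20, 21, 22, 23, 24}, so |A + A| = 9. Thus K = 9/4. For comparison, the minimum possible |A + A| over all 4-element sets is 2·4 − 1 = 7 (so min K = 7/4), attained only by arithmetic progressions.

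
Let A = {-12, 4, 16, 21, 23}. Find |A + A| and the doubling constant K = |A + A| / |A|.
K = |A + A| / |A| = 15/5 = 3

Enumerate A + A = {a + b : a, b ∈ A}. With |A| = 5, there are |A|^2 = 25 ordered sum pairs; collecting distinct values, A + A = {-24, -8, 4, 8, 9, 11, 20, 25, 27, 32, 37, 39, 42, 44, 46}, so |A + A| = 15. Thus K = 15/5 = 3. For comparison, the minimum possible |A + A| over all 5-element sets is 2·5 − 1 = 9 (so min K = 9/5), attained only by arithmetic progressions.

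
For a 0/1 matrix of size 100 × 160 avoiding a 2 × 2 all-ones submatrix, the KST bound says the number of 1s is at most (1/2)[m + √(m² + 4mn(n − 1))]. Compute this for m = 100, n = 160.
z(100, 160; 2, 2) ≤ (1/2)[100 + √(100² + 4·100·160·159)] = (1/2)[100 + √10186000] = 1645.7757

Kővári–Sós–Turán: let r_1, ..., r_100 be the row sums and z = Σ r_i the total number of 1s. Each pair of columns can share at most one row with both entries 1 (else a 2×2 all-ones block appears), so Σ_i C(r_i, 2) ≤ C(160, 2) = 12720. By convexity Σ_i C(r_i, 2) ≥ 100·C(z/100, 2) = z(z − 100)/(2·100), giving z² − 100z − 100·160·159 ≤ 0 and hence z ≤ (1/2)[100 + √(10000 + 4·2544000)] = (1/2)[100 + √10186000] ≈ (1/2)(100 + 3191.5513) = 1645.7757.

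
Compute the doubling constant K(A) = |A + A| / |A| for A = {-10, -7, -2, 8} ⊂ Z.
K = |A + A| / |A| = 10/4 = 5/2

Enumerate A + A = {a + b : a, b ∈ A}. With |A| = 4, there are |A|^2 = 16 ordered sum pairs; collecting distinct values, A + A = {-20, -17, -14, -12, -9, -4, -2, 1, 6, 16}, so |A + A| = 10. Thus K = 10/4 = 5/2. For comparison, the minimum possible |A + A| over all 4-element sets is 2·4 − 1 = 7 (so min K = 7/4), attained only by arithmetic progressions.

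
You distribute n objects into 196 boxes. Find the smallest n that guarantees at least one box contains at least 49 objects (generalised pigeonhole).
n = (49 − 1)·196 + 1 = 9409

By the generalised pigeonhole principle, to guarantee some box contains ≥ r objects we need more than (r − 1) · k objects total. Threshold: n = (r − 1) · k + 1. With r = 49 and k = 196: n = 48 · 196 + 1 = 9408 + 1 = 9409. For n = 9408 = 48 · 196, we can put exactly 48 objects in every box, avoiding 49 in any single one — so 9409 is tight.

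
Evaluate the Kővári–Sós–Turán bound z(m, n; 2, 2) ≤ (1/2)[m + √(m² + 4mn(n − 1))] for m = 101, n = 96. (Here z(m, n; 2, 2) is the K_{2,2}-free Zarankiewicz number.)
z(101, 96; 2, 2) ≤ (1/2)[101 + √(101² + 4·101·96·95)] = (1/2)[101 + √3694681] = 1011.5777

Kővári–Sós–Turán: let r_1, ..., r_101 be the row sums and z = Σ r_i the total number of 1s. Each pair of columns can share at most one row with both entries 1 (else a 2×2 all-ones block appears), so Σ_i C(r_i, 2) ≤ C(96, 2) = 4560. By convexity Σ_i C(r_i, 2) ≥ 101·C(z/101, 2) = z(z − 101)/(2·101), giving z² − 101z − 101·96·95 ≤ 0 and hence z ≤ (1/2)[101 + √(10201 + 4·921120)] = (1/2)[101 + √3694681] ≈ (1/2)(101 + 1922.1553) = 1011.5777.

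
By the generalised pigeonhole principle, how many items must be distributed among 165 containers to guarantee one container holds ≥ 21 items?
n = (21 − 1)·165 + 1 = 3301

By the generalised pigeonhole principle, to guarantee some box contains ≥ r objects we need more than (r − 1) · k objects total. Threshold: n = (r − 1) · k + 1. With r = 21 and k = 165: n = 20 · 165 + 1 = 3300 + 1 = 3301. For n = 3300 = 20 · 165, we can put exactly 20 objects in every box, avoiding 21 in any single one — so 3301 is tight.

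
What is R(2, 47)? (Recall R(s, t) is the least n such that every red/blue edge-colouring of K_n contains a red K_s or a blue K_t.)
R(2, 47) = 47

R(2, k) = k for all k ≥ 2: in a 2-colouring of K_k, either some edge is red (a red K_2) or all edges are blue (a blue K_k). And K_{46} coloured all-blue has no blue K_47, so R(2, 47) > 46. Hence R(2, 47) = 47.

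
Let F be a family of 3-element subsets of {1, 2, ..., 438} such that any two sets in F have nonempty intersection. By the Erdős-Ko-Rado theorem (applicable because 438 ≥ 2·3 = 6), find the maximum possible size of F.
max |F| = C(437, 2) = 95266

The Erdős-Ko-Rado theorem states: for n ≥ 2k, an intersecting family of k-subsets of an n-element set has size at most C(n − 1, k − 1), with equality for 'star' families {A ⊆ [n] : |A| = k, i ∈ A} (fix an element i). For n = 438, k = 3: C(437, 2) = 95266.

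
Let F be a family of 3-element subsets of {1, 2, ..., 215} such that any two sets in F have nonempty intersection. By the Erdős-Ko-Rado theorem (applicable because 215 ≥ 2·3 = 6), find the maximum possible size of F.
max |F| = C(214, 2) = 22791

The Erdős-Ko-Rado theorem states: for n ≥ 2k, an intersecting family of k-subsets of an n-element set has size at most C(n − 1, k − 1), with equality for 'star' families {A ⊆ [n] : |A| = k, i ∈ A} (fix an element i). For n = 215, k = 3: C(214, 2) = 22791.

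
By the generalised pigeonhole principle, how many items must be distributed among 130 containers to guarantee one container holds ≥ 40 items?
n = (40 − 1)·130 + 1 = 5071

By the generalised pigeonhole principle, to guarantee some box contains ≥ r objects we need more than (r − 1) · k objects total. Threshold: n = (r − 1) · k + 1. With r = 40 and k = 130: n = 39 · 130 + 1 = 5070 + 1 = 5071. For n = 5070 = 39 · 130, we can put exactly 39 objects in every box, avoiding 40 in any single one — so 5071 is tight.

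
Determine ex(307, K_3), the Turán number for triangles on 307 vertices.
ex(307, K_3) = ⌊307^2/4⌋ = 23562

Mantel (1907): a triangle-free graph on n vertices has at most ⌊n^2/4⌋ edges, with equality for the complete bipartite graph K_{⌊n/2⌋, ⌈n/2⌉}. For n = 307: ⌊307^2/4⌋ = ⌊94249/4⌋ = 23562. The extremal graph is K_{153, 154}, which has 153·154 = 23562 edges.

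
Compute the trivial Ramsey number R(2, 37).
R(2, 37) = 37

R(2, k) = k for all k ≥ 2: in a 2-colouring of K_k, either some edge is red (a red K_2) or all edges are blue (a blue K_k). And K_{36} coloured all-blue has no blue K_37, so R(2, 37) > 36. Hence R(2, 37) = 37.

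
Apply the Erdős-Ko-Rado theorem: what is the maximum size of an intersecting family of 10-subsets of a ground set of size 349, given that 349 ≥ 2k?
max |F| = C(348, 9) = 185845840086215540

The Erdős-Ko-Rado theorem states: for n ≥ 2k, an intersecting family of k-subsets of an n-element set has size at most C(n − 1, k − 1), with equality for 'star' families {A ⊆ [n] : |A| = k, i ∈ A} (fix an element i). For n = 349, k = 10: C(348, 9) = 185845840086215540.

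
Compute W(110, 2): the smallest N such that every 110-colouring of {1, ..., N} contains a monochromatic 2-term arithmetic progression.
W(110, 2) = 110 + 1 = 111

A 2-term AP is any pair of integers, so a monochromatic 2-AP exists iff some colour is used at least twice. With 110 colours, the colouring i ↦ i on {1, ..., 110} uses each colour once, avoiding any monochromatic pair, so W(110, 2) > 110. For {1, ..., 111}, pigeonhole forces two integers of the same colour, which form a monochromatic 2-AP. Hence W(110, 2) = 111.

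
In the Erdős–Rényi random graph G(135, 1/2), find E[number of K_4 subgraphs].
E[# K_4] = C(135, 4) · (1/2)^C(4, 2) = 13232835 / 2^6 = 206763.046875

For each 4-subset S of vertices (there are C(135, 4) = 13232835 such S), let X_S = 1 if S induces a K_4 (all C(4, 2) = 6 edges present). Then P(X_S = 1) = (1/2)^6 = 1/64. By linearity of expectation, E[# K_4] = C(135, 4) · (1/2)^6 = 13232835 / 64 = 206763.046875.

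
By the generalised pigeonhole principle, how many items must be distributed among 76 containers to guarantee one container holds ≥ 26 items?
n = (26 − 1)·76 + 1 = 1901

By the generalised pigeonhole principle, to guarantee some box contains ≥ r objects we need more than (r − 1) · k objects total. Threshold: n = (r − 1) · k + 1. With r = 26 and k = 76: n = 25 · 76 + 1 = 1900 + 1 = 1901. For n = 1900 = 25 · 76, we can put exactly 25 objects in every box, avoiding 26 in any single one — so 1901 is tight.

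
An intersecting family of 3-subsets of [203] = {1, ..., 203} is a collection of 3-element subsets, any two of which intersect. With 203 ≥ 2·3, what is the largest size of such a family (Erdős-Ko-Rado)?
max |F| = C(202, 2) = 20301

The Erdős-Ko-Rado theorem states: for n ≥ 2k, an intersecting family of k-subsets of an n-element set has size at most C(n − 1, k − 1), with equality for 'star' families {A ⊆ [n] : |A| = k, i ∈ A} (fix an element i). For n = 203, k = 3: C(202, 2) = 20301.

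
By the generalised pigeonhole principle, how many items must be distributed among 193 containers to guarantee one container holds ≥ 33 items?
n = (33 − 1)·193 + 1 = 6177

By the generalised pigeonhole principle, to guarantee some box contains ≥ r objects we need more than (r − 1) · k objects total. Threshold: n = (r − 1) · k + 1. With r = 33 and k = 193: n = 32 · 193 + 1 = 6176 + 1 = 6177. For n = 6176 = 32 · 193, we can put exactly 32 objects in every box, avoiding 33 in any single one — so 6177 is tight.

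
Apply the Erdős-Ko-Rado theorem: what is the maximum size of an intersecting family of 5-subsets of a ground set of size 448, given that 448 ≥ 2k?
max |F| = C(447, 4) = 1641247665

The Erdős-Ko-Rado theorem states: for n ≥ 2k, an intersecting family of k-subsets of an n-element set has size at most C(n − 1, k − 1), with equality for 'star' families {A ⊆ [n] : |A| = k, i ∈ A} (fix an element i). For n = 448, k = 5: C(447, 4) = 1641247665.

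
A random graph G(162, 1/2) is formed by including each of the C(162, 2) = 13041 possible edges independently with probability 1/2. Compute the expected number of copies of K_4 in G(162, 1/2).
E[# K_4] = C(162, 4) · (1/2)^C(4, 2) = 27646920 / 2^6 = 3455865/8 = 431983.125

For each 4-subset S of vertices (there are C(162, 4) = 27646920 such S), let X_S = 1 if S induces a K_4 (all C(4, 2) = 6 edges present). Then P(X_S = 1) = (1/2)^6 = 1/64. By linearity of expectation, E[# K_4] = C(162, 4) · (1/2)^6 = 27646920 / 64 = 3455865/8 = 431983.125.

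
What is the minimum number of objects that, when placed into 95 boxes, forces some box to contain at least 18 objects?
n = (18 − 1)·95 + 1 = 1616

By the generalised pigeonhole principle, to guarantee some box contains ≥ r objects we need more than (r − 1) · k objects total. Threshold: n = (r − 1) · k + 1. With r = 18 and k = 95: n = 17 · 95 + 1 = 1615 + 1 = 1616. For n = 1615 = 17 · 95, we can put exactly 17 objects in every box, avoiding 18 in any single one — so 1616 is tight.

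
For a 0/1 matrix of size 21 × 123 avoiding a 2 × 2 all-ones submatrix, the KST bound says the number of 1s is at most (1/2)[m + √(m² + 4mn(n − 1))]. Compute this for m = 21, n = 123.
z(21, 123; 2, 2) ≤ (1/2)[21 + √(21² + 4·21·123·122)] = (1/2)[21 + √1260945] = 571.959

Kővári–Sós–Turán: let r_1, ..., r_21 be the row sums and z = Σ r_i the total number of 1s. Each pair of columns can share at most one row with both entries 1 (else a 2×2 all-ones block appears), so Σ_i C(r_i, 2) ≤ C(123, 2) = 7503. By convexity Σ_i C(r_i, 2) ≥ 21·C(z/21, 2) = z(z − 21)/(2·21), giving z² − 21z − 21·123·122 ≤ 0 and hence z ≤ (1/2)[21 + √(441 + 4·315126)] = (1/2)[21 + √1260945] ≈ (1/2)(21 + 1122.9181) = 571.959.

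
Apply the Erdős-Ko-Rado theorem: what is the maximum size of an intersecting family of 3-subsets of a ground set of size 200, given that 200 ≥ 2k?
max |F| = C(199, 2) = 19701

The Erdős-Ko-Rado theorem states: for n ≥ 2k, an intersecting family of k-subsets of an n-element set has size at most C(n − 1, k − 1), with equality for 'star' families {A ⊆ [n] : |A| = k, i ∈ A} (fix an element i). For n = 200, k = 3: C(199, 2) = 19701.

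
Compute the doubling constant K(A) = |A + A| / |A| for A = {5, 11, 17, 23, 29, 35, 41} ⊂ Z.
K = |A + A| / |A| = 13/7

Enumerate A + A = {a + b : a, b ∈ A}. With |A| = 7, there are |A|^2 = 49 ordered sum pairs; collecting distinct values, A + A = {10, 16, 22, 28, 34, 40, 46, 52, 58, 64, 70, 76, 82}, so |A + A| = 13. Thus K = 13/7. Here |A + A| = 2|A| − 1 = 13, the minimum possible — so K = 13/7 is minimal, which holds iff A is an arithmetic progression.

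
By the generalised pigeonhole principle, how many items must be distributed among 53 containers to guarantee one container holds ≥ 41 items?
n = (41 − 1)·53 + 1 = 2121

By the generalised pigeonhole principle, to guarantee some box contains ≥ r objects we need more than (r − 1) · k objects total. Threshold: n = (r − 1) · k + 1. With r = 41 and k = 53: n = 40 · 53 + 1 = 2120 + 1 = 2121. For n = 2120 = 40 · 53, we can put exactly 40 objects in every box, avoiding 41 in any single one — so 2121 is tight.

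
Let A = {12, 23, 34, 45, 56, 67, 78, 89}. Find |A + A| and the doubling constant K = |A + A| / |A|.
K = |A + A| / |A| = 15/8

Enumerate A + A = {a + b : a, b ∈ A}. With |A| = 8, there are |A|^2 = 64 ordered sum pairs; collecting distinct values, A + A = {24, 35, 46, 57, 68, 79, 90, 101, 112, 123, 134, 145, 156, 167, 178}, so |A + A| = 15. Thus K = 15/8. Here |A + A| = 2|A| − 1 = 15, the minimum possible — so K = 15/8 is minimal, which holds iff A is an arithmetic progression.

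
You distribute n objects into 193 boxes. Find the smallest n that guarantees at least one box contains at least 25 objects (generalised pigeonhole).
n = (25 − 1)·193 + 1 = 4633

By the generalised pigeonhole principle, to guarantee some box contains ≥ r objects we need more than (r − 1) · k objects total. Threshold: n = (r − 1) · k + 1. With r = 25 and k = 193: n = 24 · 193 + 1 = 4632 + 1 = 4633. For n = 4632 = 24 · 193, we can put exactly 24 objects in every box, avoiding 25 in any single one — so 4633 is tight.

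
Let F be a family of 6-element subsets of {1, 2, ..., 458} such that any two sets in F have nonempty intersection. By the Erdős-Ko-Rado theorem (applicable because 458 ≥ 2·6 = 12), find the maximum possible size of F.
max |F| = C(457, 5) = 162504446286

Erdős-Ko-Rado (1961): when n ≥ 2k, max |F| = C(n−1, k−1). The bound is attained by the star {A : i ∈ A} for any fixed i ∈ [n]. Here C(458−1, 6−1) = C(457, 5) = 162504446286.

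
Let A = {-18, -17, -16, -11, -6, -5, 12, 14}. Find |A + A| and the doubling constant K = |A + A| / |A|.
K = |A + A| / |A| = 31/8

Enumerate A + A = {a + b : a, b ∈ A}. With |A| = 8, there are |A|^2 = 64 ordered sum pairs; collecting distinct values, A + A = {-36, -35, -34, -33, -32, -29, -28, -27, -24, -23, -22, -21, -17, -16, -12, -11, -10, -6, -5, -4, -3, -2, 1, 3, 6, 7, 8, 9, 24, 26, 28}, so |A + A| = 31. Thus K = 31/8. For comparison, the minimum possible |A + A| over all 8-element sets is 2·8 − 1 = 15 (so min K = 15/8), attained only by arithmetic progressions.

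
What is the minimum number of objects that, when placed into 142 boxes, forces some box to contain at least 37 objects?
n = (37 − 1)·142 + 1 = 5113

By the generalised pigeonhole principle, to guarantee some box contains ≥ r objects we need more than (r − 1) · k objects total. Threshold: n = (r − 1) · k + 1. With r = 37 and k = 142: n = 36 · 142 + 1 = 5112 + 1 = 5113. For n = 5112 = 36 · 142, we can put exactly 36 objects in every box, avoiding 37 in any single one — so 5113 is tight.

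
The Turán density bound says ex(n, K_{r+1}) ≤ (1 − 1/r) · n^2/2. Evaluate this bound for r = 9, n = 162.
Turán density bound = (8/9) · 162^2/2 = 11664

Turán's theorem: ex(n, K_{r+1}) is achieved by the complete r-partite Turán graph T(n, r) with parts as balanced as possible, and is at most (1 − 1/r) · n^2/2. For r = 9, n = 162: the density bound is (8/9) · 26244/2 = 11664. Since 9 ∣ 162, the Turán graph T(162, 9) has parts of equal size 18, and its edge count e(T(162, 9)) = 11664 attains the density bound exactly.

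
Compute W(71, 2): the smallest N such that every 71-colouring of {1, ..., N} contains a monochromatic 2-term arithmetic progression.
W(71, 2) = 71 + 1 = 72

A 2-term AP is any pair of integers, so a monochromatic 2-AP exists iff some colour is used at least twice. With 71 colours, the colouring i ↦ i on {1, ..., 71} uses each colour once, avoiding any monochromatic pair, so W(71, 2) > 71. For {1, ..., 72}, pigeonhole forces two integers of the same colour, which form a monochromatic 2-AP. Hence W(71, 2) = 72.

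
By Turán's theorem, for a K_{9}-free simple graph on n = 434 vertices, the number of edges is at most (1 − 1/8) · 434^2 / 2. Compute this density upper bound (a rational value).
Turán density bound = (7/8) · 434^2/2 = 329623/4 ≈ 82405.75

Turán's theorem: ex(n, K_{r+1}) is achieved by the complete r-partite Turán graph T(n, r) with parts as balanced as possible, and is at most (1 − 1/r) · n^2/2. For r = 8, n = 434: the density bound is (7/8) · 188356/2 = 329623/4 ≈ 82405.75. The integer-valued extremum is e(T(434, 8)) = 82405, which is strictly less than the density bound 329623/4 since 8 ∤ 434 (the parts of T(434, 8) cannot all be equal).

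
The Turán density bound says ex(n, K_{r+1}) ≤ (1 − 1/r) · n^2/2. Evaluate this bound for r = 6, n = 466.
Turán density bound = (5/6) · 466^2/2 = 271445/3 ≈ 90481.6667

Turán's theorem: ex(n, K_{r+1}) is achieved by the complete r-partite Turán graph T(n, r) with parts as balanced as possible, and is at most (1 − 1/r) · n^2/2. For r = 6, n = 466: the density bound is (5/6) · 217156/2 = 271445/3 ≈ 90481.6667. The integer-valued extremum is e(T(466, 6)) = 90481, which is strictly less than the density bound 271445/3 since 6 ∤ 466 (the parts of T(466, 6) cannot all be equal).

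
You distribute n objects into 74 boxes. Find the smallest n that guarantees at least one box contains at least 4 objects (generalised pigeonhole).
n = (4 − 1)·74 + 1 = 223

By the generalised pigeonhole principle, to guarantee some box contains ≥ r objects we need more than (r − 1) · k objects total. Threshold: n = (r − 1) · k + 1. With r = 4 and k = 74: n = 3 · 74 + 1 = 222 + 1 = 223. For n = 222 = 3 · 74, we can put exactly 3 objects in every box, avoiding 4 in any single one — so 223 is tight.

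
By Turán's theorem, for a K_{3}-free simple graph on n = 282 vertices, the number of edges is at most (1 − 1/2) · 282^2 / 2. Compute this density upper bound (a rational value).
Turán density bound = (1/2) · 282^2/2 = 19881

Turán's theorem: ex(n, K_{r+1}) is achieved by the complete r-partite Turán graph T(n, r) with parts as balanced as possible, and is at most (1 − 1/r) · n^2/2. For r = 2, n = 282: the density bound is (1/2) · 79524/2 = 19881. Since 2 ∣ 282, the Turán graph T(282, 2) has parts of equal size 141, and its edge count e(T(282, 2)) = 19881 attains the density bound exactly.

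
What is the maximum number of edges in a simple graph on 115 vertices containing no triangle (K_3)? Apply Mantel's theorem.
ex(115, K_3) = ⌊115^2/4⌋ = 3306

Mantel (1907): a triangle-free graph on n vertices has at most ⌊n^2/4⌋ edges, with equality for the complete bipartite graph K_{⌊n/2⌋, ⌈n/2⌉}. For n = 115: ⌊115^2/4⌋ = ⌊13225/4⌋ = 3306. The extremal graph is K_{57, 58}, which has 57·58 = 3306 edges.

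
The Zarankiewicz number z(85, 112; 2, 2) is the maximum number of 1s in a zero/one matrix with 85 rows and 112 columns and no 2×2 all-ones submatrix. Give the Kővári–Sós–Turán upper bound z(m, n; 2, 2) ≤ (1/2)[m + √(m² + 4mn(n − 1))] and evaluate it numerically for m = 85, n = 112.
z(85, 112; 2, 2) ≤ (1/2)[85 + √(85² + 4·85·112·111)] = (1/2)[85 + √4234105] = 1071.347

Kővári–Sós–Turán: let r_1, ..., r_85 be the row sums and z = Σ r_i the total number of 1s. Each pair of columns can share at most one row with both entries 1 (else a 2×2 all-ones block appears), so Σ_i C(r_i, 2) ≤ C(112, 2) = 6216. By convexity Σ_i C(r_i, 2) ≥ 85·C(z/85, 2) = z(z − 85)/(2·85), giving z² − 85z − 85·112·111 ≤ 0 and hence z ≤ (1/2)[85 + √(7225 + 4·1056720)] = (1/2)[85 + √4234105] ≈ (1/2)(85 + 2057.6941) = 1071.347.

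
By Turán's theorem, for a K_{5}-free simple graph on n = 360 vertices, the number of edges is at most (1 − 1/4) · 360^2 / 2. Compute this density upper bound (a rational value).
Turán density bound = (3/4) · 360^2/2 = 48600

Turán's theorem: ex(n, K_{r+1}) is achieved by the complete r-partite Turán graph T(n, r) with parts as balanced as possible, and is at most (1 − 1/r) · n^2/2. For r = 4, n = 360: the density bound is (3/4) · 129600/2 = 48600. Since 4 ∣ 360, the Turán graph T(360, 4) has parts of equal size 90, and its edge count e(T(360, 4)) = 48600 attains the density bound exactly.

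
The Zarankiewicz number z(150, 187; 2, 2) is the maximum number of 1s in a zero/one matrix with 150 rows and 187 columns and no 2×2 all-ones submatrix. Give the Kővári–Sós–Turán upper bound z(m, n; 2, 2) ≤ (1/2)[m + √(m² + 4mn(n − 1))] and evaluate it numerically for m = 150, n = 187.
z(150, 187; 2, 2) ≤ (1/2)[150 + √(150² + 4·150·187·186)] = (1/2)[150 + √20891700] = 2360.372

Kővári–Sós–Turán: let r_1, ..., r_150 be the row sums and z = Σ r_i the total number of 1s. Each pair of columns can share at most one row with both entries 1 (else a 2×2 all-ones block appears), so Σ_i C(r_i, 2) ≤ C(187, 2) = 17391. By convexity Σ_i C(r_i, 2) ≥ 150·C(z/150, 2) = z(z − 150)/(2·150), giving z² − 150z − 150·187·186 ≤ 0 and hence z ≤ (1/2)[150 + √(22500 + 4·5217300)] = (1/2)[150 + √20891700] ≈ (1/2)(150 + 4570.7439) = 2360.372.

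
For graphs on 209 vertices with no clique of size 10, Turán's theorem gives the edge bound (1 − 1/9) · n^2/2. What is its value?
Turán density bound = (8/9) · 209^2/2 = 174724/9 ≈ 19413.7778

Turán's theorem: ex(n, K_{r+1}) is achieved by the complete r-partite Turán graph T(n, r) with parts as balanced as possible, and is at most (1 − 1/r) · n^2/2. For r = 9, n = 209: the density bound is (8/9) · 43681/2 = 174724/9 ≈ 19413.7778. The integer-valued extremum is e(T(209, 9)) = 19413, which is strictly less than the density bound 174724/9 since 9 ∤ 209 (the parts of T(209, 9) cannot all be equal).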